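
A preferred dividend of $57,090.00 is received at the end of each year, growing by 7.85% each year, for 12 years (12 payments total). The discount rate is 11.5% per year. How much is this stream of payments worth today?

Periodic rate r = 0.115 per year.
Growing ordinary annuity: PV = PMT₁ × [1 − ((1+g)/(1+r))^n] / (r − g) = 57,090 × [1 − ((1+0.0785)/(1+r))^12] / (r − 0.0785) = $515,024.87.

$515,024.87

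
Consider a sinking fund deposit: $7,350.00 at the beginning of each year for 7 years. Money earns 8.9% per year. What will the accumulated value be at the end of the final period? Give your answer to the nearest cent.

$73,416.19

This is an annuity due: 7 deposits of $7,350.00 at the beginning of each year.
Periodic rate r = 0.089 per year.
FV = PMT × [((1+r)^n − 1)/r] × (1+r) = 7,350 × [(1+r)^7 − 1] / r × (1+r) = $73,416.19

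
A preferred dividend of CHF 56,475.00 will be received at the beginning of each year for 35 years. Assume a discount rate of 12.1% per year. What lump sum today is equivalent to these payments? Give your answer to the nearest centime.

This is an annuity due: 35 payments of CHF 56,475.00 at the beginning of each year.
Periodic rate r = 0.121 per year.
PV = PMT × [(1 − (1+r)^−n)/r] × (1+r) = 56,475 × [1 − (1+r)^−35] / r × (1+r) = CHF 513,605.92

CHF 513,605.92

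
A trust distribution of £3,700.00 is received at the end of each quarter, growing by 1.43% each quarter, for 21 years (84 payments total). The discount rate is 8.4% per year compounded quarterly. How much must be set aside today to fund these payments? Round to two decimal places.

£234,592.12

Periodic rate r = 0.084/4 per quarter; n is counted in quarters.
Growing ordinary annuity: PV = PMT₁ × [1 − ((1+g)/(1+r))^n] / (r − g) = 3,700 × [1 − ((1+0.0143)/(1+r))^84] / (r − 0.0143) = £234,592.12.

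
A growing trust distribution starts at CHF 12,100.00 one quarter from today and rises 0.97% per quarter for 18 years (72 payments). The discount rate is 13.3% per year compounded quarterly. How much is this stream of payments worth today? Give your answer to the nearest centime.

Periodic rate r = 0.133/4 per quarter; n is counted in quarters.
Growing ordinary annuity: PV = PMT₁ × [1 − ((1+g)/(1+r))^n] / (r − g) = 12,100 × [1 − ((1+0.0097)/(1+r))^72] / (r − 0.0097) = CHF 416,109.48.

CHF 416,109.48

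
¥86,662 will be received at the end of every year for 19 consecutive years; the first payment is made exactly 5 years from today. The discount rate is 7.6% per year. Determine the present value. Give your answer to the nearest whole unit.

¥639,169

Ordinary annuity of 19 payments, first payment at period 5.
Periodic rate r = 0.076 per year.
The ordinary-annuity PV formula values the stream one period before the first payment (period 4); discount that back 4 periods:
PV₀ = 86,662 × [1 − (1+r)^−19] / r × (1+r)^−4 = ¥639,169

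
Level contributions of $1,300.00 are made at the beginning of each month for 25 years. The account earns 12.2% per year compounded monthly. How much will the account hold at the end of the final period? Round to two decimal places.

This is an annuity due: 300 deposits of $1,300.00 at the beginning of each month.
Periodic rate r = 0.122/12 per month; n is counted in months.
FV = PMT × [((1+r)^n − 1)/r] × (1+r) = 1,300 × [(1+r)^300 − 1] / r × (1+r) = $2,556,595.40

$2,556,595.40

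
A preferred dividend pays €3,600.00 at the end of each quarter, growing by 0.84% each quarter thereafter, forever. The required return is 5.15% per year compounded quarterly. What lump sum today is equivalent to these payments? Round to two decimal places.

€804,469.27

Periodic rate r = 0.0515/4 per quarter.
Growing perpetuity (Gordon): PV = PMT₁ / (r − g) = 3,600 / (r − 0.0084) = €804,469.27.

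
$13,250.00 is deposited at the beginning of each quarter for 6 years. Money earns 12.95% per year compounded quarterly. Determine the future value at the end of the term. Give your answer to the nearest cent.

This is an annuity due: 24 deposits of $13,250.00 at the beginning of each quarter.
Periodic rate r = 0.1295/4 per quarter; n is counted in quarters.
FV = PMT × [((1+r)^n − 1)/r] × (1+r) = 13,250 × [(1+r)^24 − 1] / r × (1+r) = $485,185.15

$485,185.15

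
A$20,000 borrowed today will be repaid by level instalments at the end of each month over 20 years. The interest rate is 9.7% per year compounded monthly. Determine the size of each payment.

Level ordinary annuity; solve PV = PMT × [(1 − (1+r)^−n)/r] for PMT.
Periodic rate r = 0.097/12 per month; n is counted in months.
With n = 240: PMT = 20,000 / ([(1 − (1+r)^−n)/r]) = A$189.05

A$189.05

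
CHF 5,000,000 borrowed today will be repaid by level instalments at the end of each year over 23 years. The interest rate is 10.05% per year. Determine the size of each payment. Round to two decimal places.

CHF 564,934.88

Level ordinary annuity; solve PV = PMT × [(1 − (1+r)^−n)/r] for PMT.
Periodic rate r = 0.1005 per year.
With n = 23: PMT = 5,000,000 / ([(1 − (1+r)^−n)/r]) = CHF 564,934.88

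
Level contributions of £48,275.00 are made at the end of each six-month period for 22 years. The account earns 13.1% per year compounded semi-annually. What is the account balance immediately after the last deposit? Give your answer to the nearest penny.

£11,280,998.16

This is an ordinary annuity: 44 deposits of £48,275.00 at the end of each six-month period.
Periodic rate r = 0.131/2 per half-year; n is counted in half-years.
FV = PMT × [((1+r)^n − 1)/r] = 48,275 × [(1+r)^44 − 1] / r = £11,280,998.16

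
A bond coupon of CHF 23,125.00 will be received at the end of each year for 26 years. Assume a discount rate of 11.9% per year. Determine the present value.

CHF 183,881.67

This is an ordinary annuity: 26 payments of CHF 23,125.00 at the end of each year.
Periodic rate r = 0.119 per year.
PV = PMT × [(1 − (1+r)^−n)/r] = 23,125 × [1 − (1+r)^−26] / r = CHF 183,881.67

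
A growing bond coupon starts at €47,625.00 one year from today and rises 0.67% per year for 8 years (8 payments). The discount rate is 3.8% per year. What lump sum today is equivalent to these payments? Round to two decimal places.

Periodic rate r = 0.038 per year.
Growing ordinary annuity: PV = PMT₁ × [1 − ((1+g)/(1+r))^n] / (r − g) = 47,625 × [1 − ((1+0.0067)/(1+r))^8] / (r − 0.0067) = €330,563.82.

€330,563.82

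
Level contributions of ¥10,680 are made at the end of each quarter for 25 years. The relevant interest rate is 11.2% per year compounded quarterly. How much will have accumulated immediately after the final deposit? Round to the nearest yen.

¥5,654,230

This is an ordinary annuity: 100 deposits of ¥10,680 at the end of each quarter.
Periodic rate r = 0.112/4 per quarter; n is counted in quarters.
FV = PMT × [((1+r)^n − 1)/r] = 10,680 × [(1+r)^100 − 1] / r = ¥5,654,230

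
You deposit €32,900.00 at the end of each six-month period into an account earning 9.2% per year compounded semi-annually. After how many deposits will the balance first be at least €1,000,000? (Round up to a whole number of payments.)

20 payments

Periodic rate r = 0.092/2 per half-year; n is counted in half-years.
Ordinary annuity FV: 1,000,000 = 32,900 × [((1+r)^n − 1)/r].
(1+r)^n = 1 + 1,000,000 × r / 32,900, so n = ln(1 + 1,000,000·r/32,900) / ln(1+r) = 19.45.
Round up to a whole number of payments: n = 20.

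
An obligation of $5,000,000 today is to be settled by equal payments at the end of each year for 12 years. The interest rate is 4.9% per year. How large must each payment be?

$560,949.89

Level ordinary annuity; solve PV = PMT × [(1 − (1+r)^−n)/r] for PMT.
Periodic rate r = 0.049 per year.
With n = 12: PMT = 5,000,000 / ([(1 − (1+r)^−n)/r]) = $560,949.89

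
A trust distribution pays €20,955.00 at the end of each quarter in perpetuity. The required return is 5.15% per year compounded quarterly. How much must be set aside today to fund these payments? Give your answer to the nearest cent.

Periodic rate r = 0.0515/4 per quarter.
Level perpetuity: PV = PMT / r = 20,955 / (0.0515/4) = €1,627,572.82.

€1,627,572.82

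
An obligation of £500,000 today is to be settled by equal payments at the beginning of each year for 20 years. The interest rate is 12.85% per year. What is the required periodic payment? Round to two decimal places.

£62,504.28

Level annuity due; solve PV = PMT × [(1 − (1+r)^−n)/r] × (1+r) for PMT.
Periodic rate r = 0.1285 per year.
With n = 20: PMT = 500,000 / ([(1 − (1+r)^−n)/r] × (1+r)) = £62,504.28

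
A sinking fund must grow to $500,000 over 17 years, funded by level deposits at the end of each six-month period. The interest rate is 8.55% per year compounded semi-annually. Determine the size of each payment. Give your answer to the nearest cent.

$6,784.10

Level ordinary annuity; solve FV = PMT × [((1+r)^n − 1)/r] for PMT.
Periodic rate r = 0.0855/2 per half-year; n is counted in half-years.
With n = 34: PMT = 500,000 / ([((1+r)^n − 1)/r]) = $6,784.10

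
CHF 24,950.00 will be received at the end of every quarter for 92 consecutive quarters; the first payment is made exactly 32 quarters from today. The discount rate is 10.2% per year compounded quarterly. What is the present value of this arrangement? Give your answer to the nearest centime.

CHF 404,052.44

Ordinary annuity of 92 payments, first payment at period 32.
Periodic rate r = 0.102/4 per quarter; n is counted in quarters.
The ordinary-annuity PV formula values the stream one period before the first payment (period 31); discount that back 31 periods:
PV₀ = 24,950 × [1 − (1+r)^−92] / r × (1+r)^−31 = CHF 404,052.44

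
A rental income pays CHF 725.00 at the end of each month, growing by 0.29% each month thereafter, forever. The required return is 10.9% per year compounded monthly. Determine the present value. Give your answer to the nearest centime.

Periodic rate r = 0.109/12 per month.
Growing perpetuity (Gordon): PV = PMT₁ / (r − g) = 725 / (r − 0.0029) = CHF 117,250.67.

CHF 117,250.67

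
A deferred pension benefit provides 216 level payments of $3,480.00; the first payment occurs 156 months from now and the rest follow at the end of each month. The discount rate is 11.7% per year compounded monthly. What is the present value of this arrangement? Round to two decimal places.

$69,572.81

Ordinary annuity of 216 payments, first payment at period 156.
Periodic rate r = 0.117/12 per month; n is counted in months.
The ordinary-annuity PV formula values the stream one period before the first payment (period 155); discount that back 155 periods:
PV₀ = 3,480 × [1 − (1+r)^−216] / r × (1+r)^−155 = $69,572.81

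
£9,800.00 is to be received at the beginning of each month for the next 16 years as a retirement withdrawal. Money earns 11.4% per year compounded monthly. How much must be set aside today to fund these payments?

£871,869.18

This is an annuity due: 192 payments of £9,800.00 at the beginning of each month.
Periodic rate r = 0.114/12 per month; n is counted in months.
PV = PMT × [(1 − (1+r)^−n)/r] × (1+r) = 9,800 × [1 − (1+r)^−192] / r × (1+r) = £871,869.18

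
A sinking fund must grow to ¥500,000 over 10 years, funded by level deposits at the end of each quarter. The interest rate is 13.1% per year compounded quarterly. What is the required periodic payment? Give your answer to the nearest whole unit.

Level ordinary annuity; solve FV = PMT × [((1+r)^n − 1)/r] for PMT.
Periodic rate r = 0.131/4 per quarter; n is counted in quarters.
With n = 40: PMT = 500,000 / ([((1+r)^n − 1)/r]) = ¥6,228

¥6,228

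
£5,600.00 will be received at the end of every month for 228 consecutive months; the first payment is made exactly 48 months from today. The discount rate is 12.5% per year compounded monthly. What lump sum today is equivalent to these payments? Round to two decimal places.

Ordinary annuity of 228 payments, first payment at period 48.
Periodic rate r = 0.125/12 per month; n is counted in months.
The ordinary-annuity PV formula values the stream one period before the first payment (period 47); discount that back 47 periods:
PV₀ = 5,600 × [1 − (1+r)^−228] / r × (1+r)^−47 = £299,216.26

£299,216.26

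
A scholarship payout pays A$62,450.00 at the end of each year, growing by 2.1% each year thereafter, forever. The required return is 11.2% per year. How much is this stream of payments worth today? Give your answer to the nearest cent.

Periodic rate r = 0.112 per year.
Growing perpetuity (Gordon): PV = PMT₁ / (r − g) = 62,450 / (r − 0.021) = A$686,263.74.

A$686,263.74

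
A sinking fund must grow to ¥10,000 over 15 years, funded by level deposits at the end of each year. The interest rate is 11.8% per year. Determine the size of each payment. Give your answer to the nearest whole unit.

¥273

Level ordinary annuity; solve FV = PMT × [((1+r)^n − 1)/r] for PMT.
Periodic rate r = 0.118 per year.
With n = 15: PMT = 10,000 / ([((1+r)^n − 1)/r]) = ¥273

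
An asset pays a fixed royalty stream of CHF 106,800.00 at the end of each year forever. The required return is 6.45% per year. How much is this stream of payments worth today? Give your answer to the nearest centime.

CHF 1,655,813.95

Periodic rate r = 0.0645 per year.
Level perpetuity: PV = PMT / r = 106,800 / (0.0645) = CHF 1,655,813.95.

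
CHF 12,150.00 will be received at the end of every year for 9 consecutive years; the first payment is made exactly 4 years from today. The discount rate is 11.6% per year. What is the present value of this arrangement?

CHF 47,293.47

Ordinary annuity of 9 payments, first payment at period 4.
Periodic rate r = 0.116 per year.
The ordinary-annuity PV formula values the stream one period before the first payment (period 3); discount that back 3 periods:
PV₀ = 12,150 × [1 − (1+r)^−9] / r × (1+r)^−3 = CHF 47,293.47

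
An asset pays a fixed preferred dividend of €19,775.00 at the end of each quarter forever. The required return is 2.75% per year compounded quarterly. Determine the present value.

Periodic rate r = 0.0275/4 per quarter.
Level perpetuity: PV = PMT / r = 19,775 / (0.0275/4) = €2,876,363.64.

€2,876,363.64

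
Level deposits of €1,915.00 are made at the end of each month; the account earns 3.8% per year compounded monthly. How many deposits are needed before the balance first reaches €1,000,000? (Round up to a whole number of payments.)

Periodic rate r = 0.038/12 per month; n is counted in months.
Ordinary annuity FV: 1,000,000 = 1,915 × [((1+r)^n − 1)/r].
(1+r)^n = 1 + 1,000,000 × r / 1,915, so n = ln(1 + 1,000,000·r/1,915) / ln(1+r) = 308.67.
Round up to a whole number of payments: n = 309.

309 payments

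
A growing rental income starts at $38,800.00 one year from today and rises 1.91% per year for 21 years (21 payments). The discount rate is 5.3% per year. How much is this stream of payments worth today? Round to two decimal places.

Periodic rate r = 0.053 per year.
Growing ordinary annuity: PV = PMT₁ × [1 − ((1+g)/(1+r))^n] / (r − g) = 38,800 × [1 − ((1+0.0191)/(1+r))^21] / (r − 0.0191) = $568,852.27.

$568,852.27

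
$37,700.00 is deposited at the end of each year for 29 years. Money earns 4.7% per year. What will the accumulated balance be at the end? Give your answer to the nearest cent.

This is an ordinary annuity: 29 deposits of $37,700.00 at the end of each year.
Periodic rate r = 0.047 per year.
FV = PMT × [((1+r)^n − 1)/r] = 37,700 × [(1+r)^29 − 1] / r = $2,236,638.36

$2,236,638.36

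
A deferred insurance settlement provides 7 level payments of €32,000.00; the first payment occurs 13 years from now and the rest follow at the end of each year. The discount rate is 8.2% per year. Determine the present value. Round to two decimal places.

€64,267.73

Ordinary annuity of 7 payments, first payment at period 13.
Periodic rate r = 0.082 per year.
The ordinary-annuity PV formula values the stream one period before the first payment (period 12); discount that back 12 periods:
PV₀ = 32,000 × [1 − (1+r)^−7] / r × (1+r)^−12 = €64,267.73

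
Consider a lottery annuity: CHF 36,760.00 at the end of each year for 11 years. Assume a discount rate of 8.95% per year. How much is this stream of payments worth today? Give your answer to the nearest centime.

CHF 250,750.97

This is an ordinary annuity: 11 payments of CHF 36,760.00 at the end of each year.
Periodic rate r = 0.0895 per year.
PV = PMT × [(1 − (1+r)^−n)/r] = 36,760 × [1 − (1+r)^−11] / r = CHF 250,750.97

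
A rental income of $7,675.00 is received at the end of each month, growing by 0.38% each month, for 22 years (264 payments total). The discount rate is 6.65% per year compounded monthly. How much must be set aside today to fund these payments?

Periodic rate r = 0.0665/12 per month; n is counted in months.
Growing ordinary annuity: PV = PMT₁ × [1 − ((1+g)/(1+r))^n] / (r − g) = 7,675 × [1 − ((1+0.0038)/(1+r))^264] / (r − 0.0038) = $1,618,311.45.

$1,618,311.45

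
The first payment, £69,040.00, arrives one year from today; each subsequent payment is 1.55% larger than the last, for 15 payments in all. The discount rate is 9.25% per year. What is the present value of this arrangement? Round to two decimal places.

£597,060.99

Periodic rate r = 0.0925 per year.
Growing ordinary annuity: PV = PMT₁ × [1 − ((1+g)/(1+r))^n] / (r − g) = 69,040 × [1 − ((1+0.0155)/(1+r))^15] / (r − 0.0155) = £597,060.99.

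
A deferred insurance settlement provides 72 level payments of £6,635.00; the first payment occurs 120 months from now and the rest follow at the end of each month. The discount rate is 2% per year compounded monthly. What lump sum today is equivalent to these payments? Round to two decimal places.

£368,954.26

Ordinary annuity of 72 payments, first payment at period 120.
Periodic rate r = 0.02/12 per month; n is counted in months.
The ordinary-annuity PV formula values the stream one period before the first payment (period 119); discount that back 119 periods:
PV₀ = 6,635 × [1 − (1+r)^−72] / r × (1+r)^−119 = £368,954.26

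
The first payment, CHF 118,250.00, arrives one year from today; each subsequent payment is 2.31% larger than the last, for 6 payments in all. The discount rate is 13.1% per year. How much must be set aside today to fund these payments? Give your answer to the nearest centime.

CHF 495,422.74

Periodic rate r = 0.131 per year.
Growing ordinary annuity: PV = PMT₁ × [1 − ((1+g)/(1+r))^n] / (r − g) = 118,250 × [1 − ((1+0.0231)/(1+r))^6] / (r − 0.0231) = CHF 495,422.74.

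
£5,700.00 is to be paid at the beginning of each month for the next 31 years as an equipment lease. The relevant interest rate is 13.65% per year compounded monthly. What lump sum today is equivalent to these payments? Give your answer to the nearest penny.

£499,256.81

This is an annuity due: 372 payments of £5,700.00 at the beginning of each month.
Periodic rate r = 0.1365/12 per month; n is counted in months.
PV = PMT × [(1 − (1+r)^−n)/r] × (1+r) = 5,700 × [1 − (1+r)^−372] / r × (1+r) = £499,256.81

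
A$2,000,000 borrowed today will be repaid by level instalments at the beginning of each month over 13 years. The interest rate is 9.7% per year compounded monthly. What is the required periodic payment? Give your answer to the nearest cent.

A$22,423.48

Level annuity due; solve PV = PMT × [(1 − (1+r)^−n)/r] × (1+r) for PMT.
Periodic rate r = 0.097/12 per month; n is counted in months.
With n = 156: PMT = 2,000,000 / ([(1 − (1+r)^−n)/r] × (1+r)) = A$22,423.48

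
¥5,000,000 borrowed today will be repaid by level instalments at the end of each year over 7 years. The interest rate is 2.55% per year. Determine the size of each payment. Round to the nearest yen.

¥788,976

Level ordinary annuity; solve PV = PMT × [(1 − (1+r)^−n)/r] for PMT.
Periodic rate r = 0.0255 per year.
With n = 7: PMT = 5,000,000 / ([(1 − (1+r)^−n)/r]) = ¥788,976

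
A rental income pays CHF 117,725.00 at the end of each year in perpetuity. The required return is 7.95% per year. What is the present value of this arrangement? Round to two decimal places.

Periodic rate r = 0.0795 per year.
Level perpetuity: PV = PMT / r = 117,725 / (0.0795) = CHF 1,480,817.61.

CHF 1,480,817.61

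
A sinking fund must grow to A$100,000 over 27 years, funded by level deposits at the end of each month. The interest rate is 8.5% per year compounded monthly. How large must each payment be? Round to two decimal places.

A$80.09

Level ordinary annuity; solve FV = PMT × [((1+r)^n − 1)/r] for PMT.
Periodic rate r = 0.085/12 per month; n is counted in months.
With n = 324: PMT = 100,000 / ([((1+r)^n − 1)/r]) = A$80.09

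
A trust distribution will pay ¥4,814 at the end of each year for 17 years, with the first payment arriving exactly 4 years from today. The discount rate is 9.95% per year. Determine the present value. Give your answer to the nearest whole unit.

Ordinary annuity of 17 payments, first payment at period 4.
Periodic rate r = 0.0995 per year.
The ordinary-annuity PV formula values the stream one period before the first payment (period 3); discount that back 3 periods:
PV₀ = 4,814 × [1 − (1+r)^−17] / r × (1+r)^−3 = ¥29,142

¥29,142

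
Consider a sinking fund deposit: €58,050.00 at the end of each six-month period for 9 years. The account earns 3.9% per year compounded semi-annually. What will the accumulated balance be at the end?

€1,237,496.35

This is an ordinary annuity: 18 deposits of €58,050.00 at the end of each six-month period.
Periodic rate r = 0.039/2 per half-year; n is counted in half-years.
FV = PMT × [((1+r)^n − 1)/r] = 58,050 × [(1+r)^18 − 1] / r = €1,237,496.35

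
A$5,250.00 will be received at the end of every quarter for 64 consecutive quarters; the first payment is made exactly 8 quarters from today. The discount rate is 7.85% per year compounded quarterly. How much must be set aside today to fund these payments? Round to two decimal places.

Ordinary annuity of 64 payments, first payment at period 8.
Periodic rate r = 0.0785/4 per quarter; n is counted in quarters.
The ordinary-annuity PV formula values the stream one period before the first payment (period 7); discount that back 7 periods:
PV₀ = 5,250 × [1 − (1+r)^−64] / r × (1+r)^−7 = A$166,179.51

A$166,179.51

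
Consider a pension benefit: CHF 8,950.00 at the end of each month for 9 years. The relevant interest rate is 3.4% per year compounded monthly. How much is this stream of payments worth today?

This is an ordinary annuity: 108 payments of CHF 8,950.00 at the end of each month.
Periodic rate r = 0.034/12 per month; n is counted in months.
PV = PMT × [(1 − (1+r)^−n)/r] = 8,950 × [1 − (1+r)^−108] / r = CHF 831,701.46

CHF 831,701.46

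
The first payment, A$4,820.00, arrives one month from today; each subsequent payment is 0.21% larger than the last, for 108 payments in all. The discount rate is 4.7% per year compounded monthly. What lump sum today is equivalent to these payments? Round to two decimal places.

Periodic rate r = 0.047/12 per month; n is counted in months.
Growing ordinary annuity: PV = PMT₁ × [1 − ((1+g)/(1+r))^n] / (r − g) = 4,820 × [1 − ((1+0.0021)/(1+r))^108] / (r − 0.0021) = A$471,391.82.

A$471,391.82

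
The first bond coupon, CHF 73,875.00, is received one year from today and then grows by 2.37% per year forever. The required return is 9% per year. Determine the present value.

CHF 1,114,253.39

Periodic rate r = 0.09 per year.
Growing perpetuity (Gordon): PV = PMT₁ / (r − g) = 73,875 / (r − 0.0237) = CHF 1,114,253.39.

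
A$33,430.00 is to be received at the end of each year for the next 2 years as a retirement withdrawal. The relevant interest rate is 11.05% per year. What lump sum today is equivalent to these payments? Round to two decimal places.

This is an ordinary annuity: 2 payments of A$33,430.00 at the end of each year.
Periodic rate r = 0.1105 per year.
PV = PMT × [(1 − (1+r)^−n)/r] = 33,430 × [1 − (1+r)^−2] / r = A$57,211.67

A$57,211.67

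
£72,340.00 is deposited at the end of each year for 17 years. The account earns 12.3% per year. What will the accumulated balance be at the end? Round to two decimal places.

£3,637,867.55

This is an ordinary annuity: 17 deposits of £72,340.00 at the end of each year.
Periodic rate r = 0.123 per year.
FV = PMT × [((1+r)^n − 1)/r] = 72,340 × [(1+r)^17 − 1] / r = £3,637,867.55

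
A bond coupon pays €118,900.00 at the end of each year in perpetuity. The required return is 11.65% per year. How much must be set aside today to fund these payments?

€1,020,600.86

Periodic rate r = 0.1165 per year.
Level perpetuity: PV = PMT / r = 118,900 / (0.1165) = €1,020,600.86.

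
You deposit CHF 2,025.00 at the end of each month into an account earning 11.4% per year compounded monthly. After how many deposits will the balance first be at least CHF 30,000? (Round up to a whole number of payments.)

Periodic rate r = 0.114/12 per month; n is counted in months.
Ordinary annuity FV: 30,000 = 2,025 × [((1+r)^n − 1)/r].
(1+r)^n = 1 + 30,000 × r / 2,025, so n = ln(1 + 30,000·r/2,025) / ln(1+r) = 13.93.
Round up to a whole number of payments: n = 14.

14 payments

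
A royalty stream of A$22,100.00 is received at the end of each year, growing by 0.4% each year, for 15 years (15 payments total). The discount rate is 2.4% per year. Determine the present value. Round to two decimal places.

Periodic rate r = 0.024 per year.
Growing ordinary annuity: PV = PMT₁ × [1 − ((1+g)/(1+r))^n] / (r − g) = 22,100 × [1 − ((1+0.004)/(1+r))^15] / (r − 0.004) = A$283,006.05.

A$283,006.05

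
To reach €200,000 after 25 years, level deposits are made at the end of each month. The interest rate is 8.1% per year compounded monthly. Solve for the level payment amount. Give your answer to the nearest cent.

Level ordinary annuity; solve FV = PMT × [((1+r)^n − 1)/r] for PMT.
Periodic rate r = 0.081/12 per month; n is counted in months.
With n = 300: PMT = 200,000 / ([((1+r)^n − 1)/r]) = €206.90

€206.90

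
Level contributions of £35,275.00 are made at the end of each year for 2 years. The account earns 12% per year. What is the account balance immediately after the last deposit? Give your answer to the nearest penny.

£74,783.00

This is an ordinary annuity: 2 deposits of £35,275.00 at the end of each year.
Periodic rate r = 0.12 per year.
FV = PMT × [((1+r)^n − 1)/r] = 35,275 × [(1+r)^2 − 1] / r = £74,783.00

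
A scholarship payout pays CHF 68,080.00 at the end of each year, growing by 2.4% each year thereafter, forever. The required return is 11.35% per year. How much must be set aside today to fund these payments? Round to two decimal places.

Periodic rate r = 0.1135 per year.
Growing perpetuity (Gordon): PV = PMT₁ / (r − g) = 68,080 / (r − 0.024) = CHF 760,670.39.

CHF 760,670.39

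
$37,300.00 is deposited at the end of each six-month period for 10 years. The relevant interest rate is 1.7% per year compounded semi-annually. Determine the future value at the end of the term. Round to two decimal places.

$809,425.78

This is an ordinary annuity: 20 deposits of $37,300.00 at the end of each six-month period.
Periodic rate r = 0.017/2 per half-year; n is counted in half-years.
FV = PMT × [((1+r)^n − 1)/r] = 37,300 × [(1+r)^20 − 1] / r = $809,425.78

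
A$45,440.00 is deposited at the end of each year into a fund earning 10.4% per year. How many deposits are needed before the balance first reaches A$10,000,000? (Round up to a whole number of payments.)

Periodic rate r = 0.104 per year.
Ordinary annuity FV: 10,000,000 = 45,440 × [((1+r)^n − 1)/r].
(1+r)^n = 1 + 10,000,000 × r / 45,440, so n = ln(1 + 10,000,000·r/45,440) / ln(1+r) = 32.07.
Round up to a whole number of payments: n = 33.

33 payments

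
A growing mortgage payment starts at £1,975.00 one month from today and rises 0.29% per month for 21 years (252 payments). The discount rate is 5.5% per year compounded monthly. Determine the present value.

£404,391.93

Periodic rate r = 0.055/12 per month; n is counted in months.
Growing ordinary annuity: PV = PMT₁ × [1 − ((1+g)/(1+r))^n] / (r − g) = 1,975 × [1 − ((1+0.0029)/(1+r))^252] / (r − 0.0029) = £404,391.93.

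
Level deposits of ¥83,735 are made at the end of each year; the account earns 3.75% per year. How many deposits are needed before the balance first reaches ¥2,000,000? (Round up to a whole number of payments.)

Periodic rate r = 0.0375 per year.
Ordinary annuity FV: 2,000,000 = 83,735 × [((1+r)^n − 1)/r].
(1+r)^n = 1 + 2,000,000 × r / 83,735, so n = ln(1 + 2,000,000·r/83,735) / ln(1+r) = 17.37.
Round up to a whole number of payments: n = 18.

18 payments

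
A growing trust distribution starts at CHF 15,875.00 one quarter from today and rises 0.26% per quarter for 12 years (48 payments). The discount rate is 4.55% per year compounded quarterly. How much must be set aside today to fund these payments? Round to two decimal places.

Periodic rate r = 0.0455/4 per quarter; n is counted in quarters.
Growing ordinary annuity: PV = PMT₁ × [1 − ((1+g)/(1+r))^n] / (r − g) = 15,875 × [1 − ((1+0.0026)/(1+r))^48] / (r − 0.0026) = CHF 618,396.01.

CHF 618,396.01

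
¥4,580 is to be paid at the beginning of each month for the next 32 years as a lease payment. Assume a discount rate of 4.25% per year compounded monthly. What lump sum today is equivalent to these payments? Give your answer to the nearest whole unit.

¥963,872

This is an annuity due: 384 payments of ¥4,580 at the beginning of each month.
Periodic rate r = 0.0425/12 per month; n is counted in months.
PV = PMT × [(1 − (1+r)^−n)/r] × (1+r) = 4,580 × [1 − (1+r)^−384] / r × (1+r) = ¥963,872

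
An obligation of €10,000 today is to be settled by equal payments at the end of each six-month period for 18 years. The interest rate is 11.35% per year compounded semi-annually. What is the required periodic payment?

Level ordinary annuity; solve PV = PMT × [(1 − (1+r)^−n)/r] for PMT.
Periodic rate r = 0.1135/2 per half-year; n is counted in half-years.
With n = 36: PMT = 10,000 / ([(1 − (1+r)^−n)/r]) = €657.66

€657.66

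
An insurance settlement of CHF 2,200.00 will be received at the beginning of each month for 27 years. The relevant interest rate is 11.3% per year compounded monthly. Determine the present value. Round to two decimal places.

CHF 224,510.49

This is an annuity due: 324 payments of CHF 2,200.00 at the beginning of each month.
Periodic rate r = 0.113/12 per month; n is counted in months.
PV = PMT × [(1 − (1+r)^−n)/r] × (1+r) = 2,200 × [1 − (1+r)^−324] / r × (1+r) = CHF 224,510.49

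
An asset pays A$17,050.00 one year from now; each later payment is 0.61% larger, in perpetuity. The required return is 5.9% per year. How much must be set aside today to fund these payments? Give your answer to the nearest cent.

A$322,306.24

Periodic rate r = 0.059 per year.
Growing perpetuity (Gordon): PV = PMT₁ / (r − g) = 17,050 / (r − 0.0061) = A$322,306.24.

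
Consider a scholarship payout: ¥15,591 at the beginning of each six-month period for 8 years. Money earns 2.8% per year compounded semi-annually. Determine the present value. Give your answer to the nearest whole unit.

¥225,217

This is an annuity due: 16 payments of ¥15,591 at the beginning of each six-month period.
Periodic rate r = 0.028/2 per half-year; n is counted in half-years.
PV = PMT × [(1 − (1+r)^−n)/r] × (1+r) = 15,591 × [1 − (1+r)^−16] / r × (1+r) = ¥225,217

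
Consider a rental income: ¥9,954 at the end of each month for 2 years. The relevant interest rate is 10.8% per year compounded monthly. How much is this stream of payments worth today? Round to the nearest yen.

¥213,995

This is an ordinary annuity: 24 payments of ¥9,954 at the end of each month.
Periodic rate r = 0.108/12 per month; n is counted in months.
PV = PMT × [(1 − (1+r)^−n)/r] = 9,954 × [1 − (1+r)^−24] / r = ¥213,995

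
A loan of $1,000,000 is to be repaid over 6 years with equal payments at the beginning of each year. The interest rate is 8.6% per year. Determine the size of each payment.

$202,825.00

Level annuity due; solve PV = PMT × [(1 − (1+r)^−n)/r] × (1+r) for PMT.
Periodic rate r = 0.086 per year.
With n = 6: PMT = 1,000,000 / ([(1 − (1+r)^−n)/r] × (1+r)) = $202,825.00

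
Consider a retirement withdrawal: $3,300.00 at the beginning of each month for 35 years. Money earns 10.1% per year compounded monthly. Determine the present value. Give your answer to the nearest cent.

$383,678.62

This is an annuity due: 420 payments of $3,300.00 at the beginning of each month.
Periodic rate r = 0.101/12 per month; n is counted in months.
PV = PMT × [(1 − (1+r)^−n)/r] × (1+r) = 3,300 × [1 − (1+r)^−420] / r × (1+r) = $383,678.62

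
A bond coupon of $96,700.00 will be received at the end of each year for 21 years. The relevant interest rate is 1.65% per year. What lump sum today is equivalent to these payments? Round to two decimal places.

This is an ordinary annuity: 21 payments of $96,700.00 at the end of each year.
Periodic rate r = 0.0165 per year.
PV = PMT × [(1 − (1+r)^−n)/r] = 96,700 × [1 − (1+r)^−21] / r = $1,704,491.72

$1,704,491.72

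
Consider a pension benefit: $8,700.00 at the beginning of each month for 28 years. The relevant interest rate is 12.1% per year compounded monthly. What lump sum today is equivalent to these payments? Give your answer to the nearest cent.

This is an annuity due: 336 payments of $8,700.00 at the beginning of each month.
Periodic rate r = 0.121/12 per month; n is counted in months.
PV = PMT × [(1 − (1+r)^−n)/r] × (1+r) = 8,700 × [1 − (1+r)^−336] / r × (1+r) = $841,569.95

$841,569.95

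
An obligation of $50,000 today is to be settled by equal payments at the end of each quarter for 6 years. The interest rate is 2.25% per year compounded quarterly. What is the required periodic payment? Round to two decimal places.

$2,232.97

Level ordinary annuity; solve PV = PMT × [(1 − (1+r)^−n)/r] for PMT.
Periodic rate r = 0.0225/4 per quarter; n is counted in quarters.
With n = 24: PMT = 50,000 / ([(1 − (1+r)^−n)/r]) = $2,232.97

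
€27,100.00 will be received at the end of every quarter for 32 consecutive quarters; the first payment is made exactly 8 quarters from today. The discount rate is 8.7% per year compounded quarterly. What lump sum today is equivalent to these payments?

€533,404.82

Ordinary annuity of 32 payments, first payment at period 8.
Periodic rate r = 0.087/4 per quarter; n is counted in quarters.
The ordinary-annuity PV formula values the stream one period before the first payment (period 7); discount that back 7 periods:
PV₀ = 27,100 × [1 − (1+r)^−32] / r × (1+r)^−7 = €533,404.82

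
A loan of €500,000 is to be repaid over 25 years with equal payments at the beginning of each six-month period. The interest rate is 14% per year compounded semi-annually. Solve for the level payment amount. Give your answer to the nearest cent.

Level annuity due; solve PV = PMT × [(1 − (1+r)^−n)/r] × (1+r) for PMT.
Periodic rate r = 0.14/2 per half-year; n is counted in half-years.
With n = 50: PMT = 500,000 / ([(1 − (1+r)^−n)/r] × (1+r)) = €33,859.74

€33,859.74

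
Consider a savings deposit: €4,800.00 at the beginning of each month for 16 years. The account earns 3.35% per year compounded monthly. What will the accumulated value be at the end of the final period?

This is an annuity due: 192 deposits of €4,800.00 at the beginning of each month.
Periodic rate r = 0.0335/12 per month; n is counted in months.
FV = PMT × [((1+r)^n − 1)/r] × (1+r) = 4,800 × [(1+r)^192 − 1] / r × (1+r) = €1,220,529.95

€1,220,529.95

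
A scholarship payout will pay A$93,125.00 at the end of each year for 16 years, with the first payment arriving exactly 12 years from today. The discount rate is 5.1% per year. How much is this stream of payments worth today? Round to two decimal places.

Ordinary annuity of 16 payments, first payment at period 12.
Periodic rate r = 0.051 per year.
The ordinary-annuity PV formula values the stream one period before the first payment (period 11); discount that back 11 periods:
PV₀ = 93,125 × [1 − (1+r)^−16] / r × (1+r)^−11 = A$579,816.61

A$579,816.61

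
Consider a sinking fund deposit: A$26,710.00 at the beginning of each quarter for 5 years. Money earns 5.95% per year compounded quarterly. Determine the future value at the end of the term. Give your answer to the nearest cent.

This is an annuity due: 20 deposits of A$26,710.00 at the beginning of each quarter.
Periodic rate r = 0.0595/4 per quarter; n is counted in quarters.
FV = PMT × [((1+r)^n − 1)/r] × (1+r) = 26,710 × [(1+r)^20 − 1] / r × (1+r) = A$626,049.52

A$626,049.52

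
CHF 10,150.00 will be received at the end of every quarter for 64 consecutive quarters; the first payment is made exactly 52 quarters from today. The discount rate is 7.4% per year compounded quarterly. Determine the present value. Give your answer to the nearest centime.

CHF 148,771.60

Ordinary annuity of 64 payments, first payment at period 52.
Periodic rate r = 0.074/4 per quarter; n is counted in quarters.
The ordinary-annuity PV formula values the stream one period before the first payment (period 51); discount that back 51 periods:
PV₀ = 10,150 × [1 − (1+r)^−64] / r × (1+r)^−51 = CHF 148,771.60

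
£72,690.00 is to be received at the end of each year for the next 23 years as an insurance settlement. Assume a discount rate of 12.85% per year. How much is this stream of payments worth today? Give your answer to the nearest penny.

£530,602.87

This is an ordinary annuity: 23 payments of £72,690.00 at the end of each year.
Periodic rate r = 0.1285 per year.
PV = PMT × [(1 − (1+r)^−n)/r] = 72,690 × [1 − (1+r)^−23] / r = £530,602.87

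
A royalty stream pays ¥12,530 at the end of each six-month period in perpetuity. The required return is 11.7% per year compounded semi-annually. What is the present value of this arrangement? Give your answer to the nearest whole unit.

¥214,188

Periodic rate r = 0.117/2 per half-year.
Level perpetuity: PV = PMT / r = 12,530 / (0.117/2) = ¥214,188.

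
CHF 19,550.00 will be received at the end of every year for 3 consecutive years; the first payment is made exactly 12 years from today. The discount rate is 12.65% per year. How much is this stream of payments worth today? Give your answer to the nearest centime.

Ordinary annuity of 3 payments, first payment at period 12.
Periodic rate r = 0.1265 per year.
The ordinary-annuity PV formula values the stream one period before the first payment (period 11); discount that back 11 periods:
PV₀ = 19,550 × [1 − (1+r)^−3] / r × (1+r)^−11 = CHF 12,526.05

CHF 12,526.05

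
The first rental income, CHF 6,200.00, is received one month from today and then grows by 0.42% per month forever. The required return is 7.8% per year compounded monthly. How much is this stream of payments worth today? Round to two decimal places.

CHF 2,695,652.17

Periodic rate r = 0.078/12 per month.
Growing perpetuity (Gordon): PV = PMT₁ / (r − g) = 6,200 / (r − 0.0042) = CHF 2,695,652.17.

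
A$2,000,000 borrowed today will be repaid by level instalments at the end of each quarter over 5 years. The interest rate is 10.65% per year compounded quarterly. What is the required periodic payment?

A$130,271.81

Level ordinary annuity; solve PV = PMT × [(1 − (1+r)^−n)/r] for PMT.
Periodic rate r = 0.1065/4 per quarter; n is counted in quarters.
With n = 20: PMT = 2,000,000 / ([(1 − (1+r)^−n)/r]) = A$130,271.81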